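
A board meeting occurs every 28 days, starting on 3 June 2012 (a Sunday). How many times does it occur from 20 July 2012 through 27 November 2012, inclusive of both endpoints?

5

Occurrences land 28·i days after 3 June 2012 for i = 0, 1, 2, …
20 July 2012 is 47 days after the start; 47 ÷ 28 = 1 remainder 19; since the remainder is 19, round up to i = 2. First occurrence in the window: #3 on 29 July 2012 (2×28 = 56 days in).
27 November 2012 is 177 days after the start; 177 ÷ 28 = 6 remainder 9. Last occurrence in the window: #7 on 18 November 2012.
Occurrences #3 through #7: 5 in total.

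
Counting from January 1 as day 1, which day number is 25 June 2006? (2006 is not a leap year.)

Days in months before June: 31 + 28 + 31 + 30 + 31 = 151.
Plus 25 days into June → day 176.

176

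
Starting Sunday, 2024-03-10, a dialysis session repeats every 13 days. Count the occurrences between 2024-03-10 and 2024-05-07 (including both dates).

Occurrences land 13·i days after 2024-03-10 for i = 0, 1, 2, …
The window opens on the start date, so the first occurrence inside is #1 on 2024-03-10.
2024-05-07 is 58 days after the start; 58 ÷ 13 = 4 remainder 6. Last occurrence in the window: #5 on 2024-05-01.
Occurrences #1 through #5: 5 in total.

5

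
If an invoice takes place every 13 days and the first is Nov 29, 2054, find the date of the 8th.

The 8th occurrence is 7 intervals after the first: 7 × 13 = 91 days after Nov 29, 2054.
Nov has 30 days — 1 day to the end of Nov leaves 90.
Dec has 31 days (59 left).
Jan has 31 days (28 left).
28 days into Feb → Feb 28, 2055.

Feb 28, 2055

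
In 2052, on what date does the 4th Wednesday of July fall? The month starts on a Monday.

July 2052 begins on a Monday, so the first Wednesday is July 3 (2 days later).
The 4th Wednesday is 3 weeks later: 3 + 21 = 24.

July 24, 2052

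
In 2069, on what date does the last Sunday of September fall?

September 2069 begins on a Sunday, so the first Sunday is September 1.
September 2069 has 30 days. Adding weeks: 1, 8, 15, 22, 29 — the last one ≤ 30 is the 29th.

September 29, 2069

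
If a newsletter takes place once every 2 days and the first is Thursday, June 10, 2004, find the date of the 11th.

The 11th occurrence is 10 intervals after the first: 10 × 2 = 20 days after June 10, 2004.
20 days later is June 30, 2004.

June 30, 2004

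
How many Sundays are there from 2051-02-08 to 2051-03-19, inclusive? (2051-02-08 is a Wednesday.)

2051-02-08 is a Wednesday; the first Sunday on or after it is 2051-02-12 (4 days later).
From 2051-02-12 to 2051-03-19: 16 + 19 = 35 days (rest of February, March).
35 ÷ 7 = 5 full weeks with remainder 0, so 5 more Sundays after the first → 6.

6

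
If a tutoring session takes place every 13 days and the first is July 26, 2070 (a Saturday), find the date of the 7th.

October 12, 2070

The 7th occurrence is 6 intervals after the first: 6 × 13 = 78 days after July 26, 2070.
July has 31 days — 5 days to the end of July leaves 73.
August has 31 days (42 left).
September has 30 days (12 left).
12 days into October → October 12, 2070.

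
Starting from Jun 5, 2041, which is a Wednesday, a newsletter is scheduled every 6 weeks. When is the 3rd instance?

The 3rd occurrence is 2 intervals after the first: 2 × 42 = 84 days after Jun 5, 2041.
Jun has 30 days — 25 days to the end of Jun leaves 59.
Jul has 31 days (28 left).
28 days into Aug → Aug 28, 2041.

Aug 28, 2041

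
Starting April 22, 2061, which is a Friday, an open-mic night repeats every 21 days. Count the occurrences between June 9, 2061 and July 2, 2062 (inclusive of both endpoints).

Occurrences land 21·i days after April 22, 2061 for i = 0, 1, 2, …
June 9, 2061 is 48 days after the start; 48 ÷ 21 = 2 remainder 6; since the remainder is 6, round up to i = 3. First occurrence in the window: #4 on June 24, 2061 (3×21 = 63 days in).
July 2, 2062 is 436 days after the start; 436 ÷ 21 = 20 remainder 16. Last occurrence in the window: #21 on June 16, 2062.
Occurrences #4 through #21: 18 in total.

18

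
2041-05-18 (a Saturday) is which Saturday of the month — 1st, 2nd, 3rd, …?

Day 18 falls in week ⌈18/7⌉ of the month.
Days 1–7 hold the 1st Saturday, 8–14 the 2nd, 15–21 the 3rd, 22–28 the 4th, 29–31 the 5th.
18 is in the range for the 3rd.

3rd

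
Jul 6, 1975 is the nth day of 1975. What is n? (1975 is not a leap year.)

Days in months before Jul: 31 + 28 + 31 + 30 + 31 + 30 = 181.
Plus 6 days into Jul → day 187.

187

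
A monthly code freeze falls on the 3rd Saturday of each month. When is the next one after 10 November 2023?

November 2023 starts on a Wednesday; its first Saturday is the 4th, so the 3rd Saturday is the 18th — 18 November 2023.
18 November 2023 is after 10 November 2023, so that is the next one.

18 November 2023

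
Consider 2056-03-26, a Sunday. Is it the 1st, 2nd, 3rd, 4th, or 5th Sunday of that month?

Day 26 falls in week ⌈26/7⌉ of the month.
Days 1–7 hold the 1st Sunday, 8–14 the 2nd, 15–21 the 3rd, 22–28 the 4th, 29–31 the 5th.
26 is in the range for the 4th.

4th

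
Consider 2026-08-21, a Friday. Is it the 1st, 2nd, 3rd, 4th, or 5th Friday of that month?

Day 21 falls in week ⌈21/7⌉ of the month.
Days 1–7 hold the 1st Friday, 8–14 the 2nd, 15–21 the 3rd, 22–28 the 4th, 29–31 the 5th.
21 is in the range for the 3rd.

3rd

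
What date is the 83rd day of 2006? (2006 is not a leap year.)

2006-03-24

January has 31 days (83 − 31 = 52 remain).
February has 28 days (52 − 28 = 24 remain).
24 into March → March 24.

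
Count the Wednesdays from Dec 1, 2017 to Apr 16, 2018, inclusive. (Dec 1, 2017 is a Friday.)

Dec 1, 2017 is a Friday; the first Wednesday on or after it is Dec 6, 2017 (5 days later).
From Dec 6, 2017 to Apr 16, 2018: 25 + 31 + 28 + 31 + 16 = 131 days (rest of Dec, Jan, Feb, Mar, Apr).
131 ÷ 7 = 18 full weeks with remainder 5, so 18 more Wednesdays after the first → 19.

19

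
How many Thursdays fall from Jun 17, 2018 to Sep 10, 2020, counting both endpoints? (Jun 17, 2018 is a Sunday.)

117

Jun 17, 2018 is a Sunday; the first Thursday on or after it is Jun 21, 2018 (4 days later).
From Jun 21, 2018 to Sep 10, 2020: 193 + 365 + 254 = 812 days (rest of 2018, 2019, to Sep 10, 2020 in 2020).
812 ÷ 7 = 116 full weeks with remainder 0, so 116 more Thursdays after the first → 117.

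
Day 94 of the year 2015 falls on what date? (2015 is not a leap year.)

2015-04-04

January has 31 days (94 − 31 = 63 remain).
February has 28 days (63 − 28 = 35 remain).
March has 31 days (35 − 31 = 4 remain).
4 into April → April 4.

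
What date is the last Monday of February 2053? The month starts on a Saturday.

February 2053 begins on a Saturday, so the first Monday is February 3 (2 days later).
February 2053 has 28 days. Adding weeks: 3, 10, 17, 24 — the last one ≤ 28 is the 24th.

24 February 2053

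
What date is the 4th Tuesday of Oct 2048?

Oct 2048 begins on a Thursday, so the first Tuesday is Oct 6 (5 days later).
The 4th Tuesday is 3 weeks later: 6 + 21 = 27.

Oct 27, 2048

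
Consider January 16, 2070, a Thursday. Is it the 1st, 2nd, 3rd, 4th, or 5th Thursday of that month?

3rd

Day 16 falls in week ⌈16/7⌉ of the month.
Days 1–7 hold the 1st Thursday, 8–14 the 2nd, 15–21 the 3rd, 22–28 the 4th, 29–31 the 5th.
16 is in the range for the 3rd.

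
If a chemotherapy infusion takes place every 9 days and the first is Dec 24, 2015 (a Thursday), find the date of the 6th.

Feb 7, 2016

The 6th occurrence is 5 intervals after the first: 5 × 9 = 45 days after Dec 24, 2015.
Dec has 31 days — 7 days to the end of Dec leaves 38.
Jan has 31 days (7 left).
7 days into Feb → Feb 7, 2016.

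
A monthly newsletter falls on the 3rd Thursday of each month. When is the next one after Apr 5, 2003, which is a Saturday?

Apr 17, 2003

Apr 2003 starts on a Tuesday; its first Thursday is the 3rd, so the 3rd Thursday is the 17th — Apr 17, 2003.
Apr 17, 2003 is after Apr 5, 2003, so that is the next one.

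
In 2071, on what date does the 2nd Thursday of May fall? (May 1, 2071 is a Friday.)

14 May 2071

May 2071 begins on a Friday, so the first Thursday is May 7 (6 days later).
The 2nd Thursday is 1 weeks later: 7 + 7 = 14.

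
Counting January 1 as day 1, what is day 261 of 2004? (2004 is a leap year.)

17 September 2004

January has 31 days (261 − 31 = 230 remain).
February has 29 days (230 − 29 = 201 remain).
March has 31 days (201 − 31 = 170 remain).
April has 30 days (170 − 30 = 140 remain).
May has 31 days (140 − 31 = 109 remain).
June has 30 days (109 − 30 = 79 remain).
July has 31 days (79 − 31 = 48 remain).
August has 31 days (48 − 31 = 17 remain).
17 into September → September 17.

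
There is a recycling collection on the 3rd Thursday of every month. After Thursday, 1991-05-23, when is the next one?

May 1991 starts on a Wednesday; its first Thursday is the 2nd, so the 3rd Thursday is the 16th — 1991-05-16.
That is not after 1991-05-23, so look at June 1991.
June 1991 starts on a Saturday; its first Thursday is the 6th, so the 3rd Thursday is the 20th — 1991-06-20.

1991-06-20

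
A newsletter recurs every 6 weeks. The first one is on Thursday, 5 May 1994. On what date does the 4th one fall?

8 September 1994

The 4th occurrence is 3 intervals after the first: 3 × 42 = 126 days after 5 May 1994.
May has 31 days — 26 days to the end of May leaves 100.
June has 30 days (70 left).
July has 31 days (39 left).
August has 31 days (8 left).
8 days into September → 8 September 1994.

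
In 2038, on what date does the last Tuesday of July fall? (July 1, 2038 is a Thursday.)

July 2038 begins on a Thursday, so the first Tuesday is July 6 (5 days later).
July 2038 has 31 days. Adding weeks: 6, 13, 20, 27 — the last one ≤ 31 is the 27th.

2038-07-27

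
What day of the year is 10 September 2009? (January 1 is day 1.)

253

Days in months before September: 31 + 28 + 31 + 30 + 31 + 30 + 31 + 31 = 243.
Plus 10 days into September → day 253.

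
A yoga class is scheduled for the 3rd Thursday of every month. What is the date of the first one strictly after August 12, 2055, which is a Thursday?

August 19, 2055

August 2055 starts on a Sunday; its first Thursday is the 5th, so the 3rd Thursday is the 19th — August 19, 2055.
August 19, 2055 is after August 12, 2055, so that is the next one.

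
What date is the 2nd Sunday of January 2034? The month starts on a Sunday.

2034-01-08

January 2034 begins on a Sunday, so the first Sunday is January 1.
The 2nd Sunday is 1 weeks later: 1 + 7 = 8.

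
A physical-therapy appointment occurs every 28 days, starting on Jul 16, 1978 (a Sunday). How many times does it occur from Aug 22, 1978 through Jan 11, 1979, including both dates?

Occurrences land 28·i days after Jul 16, 1978 for i = 0, 1, 2, …
Aug 22, 1978 is 37 days after the start; 37 ÷ 28 = 1 remainder 9; since the remainder is 9, round up to i = 2. First occurrence in the window: #3 on Sep 10, 1978 (2×28 = 56 days in).
Jan 11, 1979 is 179 days after the start; 179 ÷ 28 = 6 remainder 11. Last occurrence in the window: #7 on Dec 31, 1978.
Occurrences #3 through #7: 5 in total.

5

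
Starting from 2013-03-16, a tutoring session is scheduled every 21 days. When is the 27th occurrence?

The 27th occurrence is 26 intervals after the first: 26 × 21 = 546 days after 2013-03-16.
March has 31 days — 15 days to the end of March leaves 531.
From end of March to end of 2013 is 275 days (256 left).
January has 31 days (225 left).
February has 28 days (197 left).
March has 31 days (166 left).
April has 30 days (136 left).
May has 31 days (105 left).
June has 30 days (75 left).
July has 31 days (44 left).
August has 31 days (13 left).
13 days into September → 2014-09-13.

2014-09-13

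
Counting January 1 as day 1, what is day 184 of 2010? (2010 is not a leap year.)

3 July 2010

January has 31 days (184 − 31 = 153 remain).
February has 28 days (153 − 28 = 125 remain).
March has 31 days (125 − 31 = 94 remain).
April has 30 days (94 − 30 = 64 remain).
May has 31 days (64 − 31 = 33 remain).
June has 30 days (33 − 30 = 3 remain).
3 into July → July 3.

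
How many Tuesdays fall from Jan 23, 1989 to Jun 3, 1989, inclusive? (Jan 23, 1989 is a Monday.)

19

Jan 23, 1989 is a Monday; the first Tuesday on or after it is Jan 24, 1989 (1 day later).
From Jan 24, 1989 to Jun 3, 1989: 7 + 28 + 31 + 30 + 31 + 3 = 130 days (rest of Jan, Feb, Mar, Apr, May, Jun).
130 ÷ 7 = 18 full weeks with remainder 4, so 18 more Tuesdays after the first → 19.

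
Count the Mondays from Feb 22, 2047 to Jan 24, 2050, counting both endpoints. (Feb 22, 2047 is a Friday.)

153

Feb 22, 2047 is a Friday; the first Monday on or after it is Feb 25, 2047 (3 days later).
From Feb 25, 2047 to Jan 24, 2050: 309 + 366 + 365 + 24 = 1064 days (rest of 2047, 2048, 2049, to Jan 24, 2050 in 2050).
1064 ÷ 7 = 152 full weeks with remainder 0, so 152 more Mondays after the first → 153.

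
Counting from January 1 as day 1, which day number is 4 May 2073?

124

Days in months before May: 31 + 28 + 31 + 30 = 120.
Plus 4 days into May → day 124.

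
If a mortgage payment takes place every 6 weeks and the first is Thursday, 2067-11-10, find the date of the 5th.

2068-04-26

The 5th occurrence is 4 intervals after the first: 4 × 42 = 168 days after 2067-11-10.
November has 30 days — 20 days to the end of November leaves 148.
December has 31 days (117 left).
January has 31 days (86 left).
February has 29 days (57 left).
March has 31 days (26 left).
26 days into April → 2068-04-26.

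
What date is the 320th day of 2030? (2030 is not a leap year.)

January has 31 days (320 − 31 = 289 remain).
February has 28 days (289 − 28 = 261 remain).
March has 31 days (261 − 31 = 230 remain).
April has 30 days (230 − 30 = 200 remain).
May has 31 days (200 − 31 = 169 remain).
June has 30 days (169 − 30 = 139 remain).
July has 31 days (139 − 31 = 108 remain).
August has 31 days (108 − 31 = 77 remain).
September has 30 days (77 − 30 = 47 remain).
October has 31 days (47 − 31 = 16 remain).
16 into November → November 16.

2030-11-16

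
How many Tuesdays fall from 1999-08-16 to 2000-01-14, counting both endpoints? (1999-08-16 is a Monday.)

1999-08-16 is a Monday; the first Tuesday on or after it is 1999-08-17 (1 day later).
From 1999-08-17 to 2000-01-14: 14 + 30 + 31 + 30 + 31 + 14 = 150 days (rest of August, September, October, November, December, January).
150 ÷ 7 = 21 full weeks with remainder 3, so 21 more Tuesdays after the first → 22.

22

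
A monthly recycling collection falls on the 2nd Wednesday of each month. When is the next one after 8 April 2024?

April 2024 starts on a Monday; its first Wednesday is the 3rd, so the 2nd Wednesday is the 10th — 10 April 2024.
10 April 2024 is after 8 April 2024, so that is the next one.

10 April 2024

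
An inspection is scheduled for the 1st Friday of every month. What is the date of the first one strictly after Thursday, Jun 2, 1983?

Jun 1983 starts on a Wednesday, so its 1st Friday is Jun 3, 1983 (2 days in).
Jun 3, 1983 is after Jun 2, 1983, so that is the next one.

Jun 3, 1983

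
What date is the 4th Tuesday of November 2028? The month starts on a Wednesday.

November 2028 begins on a Wednesday, so the first Tuesday is November 7 (6 days later).
The 4th Tuesday is 3 weeks later: 7 + 21 = 28.

2028-11-28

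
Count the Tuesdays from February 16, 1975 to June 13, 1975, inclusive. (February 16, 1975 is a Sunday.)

February 16, 1975 is a Sunday; the first Tuesday on or after it is February 18, 1975 (2 days later).
From February 18, 1975 to June 13, 1975: 10 + 31 + 30 + 31 + 13 = 115 days (rest of February, March, April, May, June).
115 ÷ 7 = 16 full weeks with remainder 3, so 16 more Tuesdays after the first → 17.

17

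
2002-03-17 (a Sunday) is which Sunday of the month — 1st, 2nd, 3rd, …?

Day 17 falls in week ⌈17/7⌉ of the month.
Days 1–7 hold the 1st Sunday, 8–14 the 2nd, 15–21 the 3rd, 22–28 the 4th, 29–31 the 5th.
17 is in the range for the 3rd.

3rd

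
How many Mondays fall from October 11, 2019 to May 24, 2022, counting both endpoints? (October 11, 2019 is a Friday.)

137

October 11, 2019 is a Friday; the first Monday on or after it is October 14, 2019 (3 days later).
From October 14, 2019 to May 24, 2022: 78 + 366 + 365 + 144 = 953 days (rest of 2019, 2020, 2021, to May 24, 2022 in 2022).
953 ÷ 7 = 136 full weeks with remainder 1, so 136 more Mondays after the first → 137.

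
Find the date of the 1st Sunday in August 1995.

August 1995 begins on a Tuesday, so the first Sunday is August 6 (5 days later).

August 6, 1995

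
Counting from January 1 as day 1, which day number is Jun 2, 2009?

153

Days in months before Jun: 31 + 28 + 31 + 30 + 31 = 151.
Plus 2 days into Jun → day 153.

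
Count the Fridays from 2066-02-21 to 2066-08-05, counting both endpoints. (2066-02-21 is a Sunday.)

2066-02-21 is a Sunday; the first Friday on or after it is 2066-02-26 (5 days later).
From 2066-02-26 to 2066-08-05: 2 + 31 + 30 + 31 + 30 + 31 + 5 = 160 days (rest of February, March, April, May, June, July, August).
160 ÷ 7 = 22 full weeks with remainder 6, so 22 more Fridays after the first → 23.

23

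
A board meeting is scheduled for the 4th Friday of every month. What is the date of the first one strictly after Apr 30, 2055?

Apr 2055 starts on a Thursday; its first Friday is the 2nd, so the 4th Friday is the 23rd — Apr 23, 2055.
That is not after Apr 30, 2055, so look at May 2055.
May 2055 starts on a Saturday; its first Friday is the 7th, so the 4th Friday is the 28th — May 28, 2055.

May 28, 2055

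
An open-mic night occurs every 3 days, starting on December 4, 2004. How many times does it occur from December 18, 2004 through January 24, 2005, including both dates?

Occurrences land 3·i days after December 4, 2004 for i = 0, 1, 2, …
December 18, 2004 is 14 days after the start; 14 ÷ 3 = 4 remainder 2; since the remainder is 2, round up to i = 5. First occurrence in the window: #6 on December 19, 2004 (5×3 = 15 days in).
January 24, 2005 is 51 days after the start; 51 ÷ 3 = 17 remainder 0. Last occurrence in the window: #18 on January 24, 2005.
Occurrences #6 through #18: 13 in total.

13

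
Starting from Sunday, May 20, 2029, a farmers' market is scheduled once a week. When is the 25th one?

Nov 4, 2029

The 25th occurrence is 24 intervals after the first: 24 × 7 = 168 days after May 20, 2029.
May has 31 days — 11 days to the end of May leaves 157.
Jun has 30 days (127 left).
Jul has 31 days (96 left).
Aug has 31 days (65 left).
Sep has 30 days (35 left).
Oct has 31 days (4 left).
4 days into Nov → Nov 4, 2029.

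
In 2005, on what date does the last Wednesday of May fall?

25 May 2005

May 2005 begins on a Sunday, so the first Wednesday is May 4 (3 days later).
May 2005 has 31 days. Adding weeks: 4, 11, 18, 25 — the last one ≤ 31 is the 25th.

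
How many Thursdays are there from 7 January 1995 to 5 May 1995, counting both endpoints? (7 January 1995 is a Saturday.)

17

7 January 1995 is a Saturday; the first Thursday on or after it is 12 January 1995 (5 days later).
From 12 January 1995 to 5 May 1995: 19 + 28 + 31 + 30 + 5 = 113 days (rest of January, February, March, April, May).
113 ÷ 7 = 16 full weeks with remainder 1, so 16 more Thursdays after the first → 17.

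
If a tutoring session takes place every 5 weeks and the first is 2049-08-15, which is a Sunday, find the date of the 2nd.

The 2nd occurrence is 1 interval after the first: 1 × 35 = 35 days after 2049-08-15.
August has 31 days — 16 days to the end of August leaves 19.
19 days into September → 2049-09-19.

2049-09-19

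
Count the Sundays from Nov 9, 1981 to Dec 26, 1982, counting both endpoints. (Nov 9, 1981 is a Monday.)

59

Nov 9, 1981 is a Monday; the first Sunday on or after it is Nov 15, 1981 (6 days later).
From Nov 15, 1981 to Dec 26, 1982: 46 + 360 = 406 days (rest of 1981, to Dec 26, 1982 in 1982).
406 ÷ 7 = 58 full weeks with remainder 0, so 58 more Sundays after the first → 59.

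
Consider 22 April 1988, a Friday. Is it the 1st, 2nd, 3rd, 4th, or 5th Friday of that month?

Day 22 falls in week ⌈22/7⌉ of the month.
Days 1–7 hold the 1st Friday, 8–14 the 2nd, 15–21 the 3rd, 22–28 the 4th, 29–31 the 5th.
22 is in the range for the 4th.

4th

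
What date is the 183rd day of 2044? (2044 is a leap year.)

January has 31 days (183 − 31 = 152 remain).
February has 29 days (152 − 29 = 123 remain).
March has 31 days (123 − 31 = 92 remain).
April has 30 days (92 − 30 = 62 remain).
May has 31 days (62 − 31 = 31 remain).
June has 30 days (31 − 30 = 1 remain).
1 into July → July 1.

1 July 2044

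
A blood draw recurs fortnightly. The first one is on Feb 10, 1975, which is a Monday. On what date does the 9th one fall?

The 9th occurrence is 8 intervals after the first: 8 × 14 = 112 days after Feb 10, 1975.
Feb has 28 days — 18 days to the end of Feb leaves 94.
Mar has 31 days (63 left).
Apr has 30 days (33 left).
May has 31 days (2 left).
2 days into Jun → Jun 2, 1975.

Jun 2, 1975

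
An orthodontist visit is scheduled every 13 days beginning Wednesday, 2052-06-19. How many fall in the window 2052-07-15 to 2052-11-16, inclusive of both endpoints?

10

Occurrences land 13·i days after 2052-06-19 for i = 0, 1, 2, …
2052-07-15 is 26 days after the start; 26 ÷ 13 = 2 remainder 0. First occurrence in the window: #3 on 2052-07-15 (2×13 = 26 days in).
2052-11-16 is 150 days after the start; 150 ÷ 13 = 11 remainder 7. Last occurrence in the window: #12 on 2052-11-09.
Occurrences #3 through #12: 10 in total.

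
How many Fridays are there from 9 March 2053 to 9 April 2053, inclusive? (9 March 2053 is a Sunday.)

9 March 2053 is a Sunday; the first Friday on or after it is 14 March 2053 (5 days later).
From 14 March 2053 to 9 April 2053: 17 + 9 = 26 days (rest of March, April).
26 ÷ 7 = 3 full weeks with remainder 5, so 3 more Fridays after the first → 4.

4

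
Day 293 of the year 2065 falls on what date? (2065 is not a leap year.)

October 20, 2065

January has 31 days (293 − 31 = 262 remain).
February has 28 days (262 − 28 = 234 remain).
March has 31 days (234 − 31 = 203 remain).
April has 30 days (203 − 30 = 173 remain).
May has 31 days (173 − 31 = 142 remain).
June has 30 days (142 − 30 = 112 remain).
July has 31 days (112 − 31 = 81 remain).
August has 31 days (81 − 31 = 50 remain).
September has 30 days (50 − 30 = 20 remain).
20 into October → October 20.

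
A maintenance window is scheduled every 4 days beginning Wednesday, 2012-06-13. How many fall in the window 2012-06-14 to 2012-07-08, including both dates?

6

Occurrences land 4·i days after 2012-06-13 for i = 0, 1, 2, …
2012-06-14 is 1 day after the start; 1 ÷ 4 = 0 remainder 1; since the remainder is 1, round up to i = 1. First occurrence in the window: #2 on 2012-06-17 (1×4 = 4 days in).
2012-07-08 is 25 days after the start; 25 ÷ 4 = 6 remainder 1. Last occurrence in the window: #7 on 2012-07-07.
Occurrences #2 through #7: 6 in total.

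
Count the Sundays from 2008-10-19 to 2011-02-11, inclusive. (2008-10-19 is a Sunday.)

2008-10-19 is a Sunday; the first Sunday on or after it is 2008-10-19.
From 2008-10-19 to 2011-02-11: 73 + 365 + 365 + 42 = 845 days (rest of 2008, 2009, 2010, to 2011-02-11 in 2011).
845 ÷ 7 = 120 full weeks with remainder 5, so 120 more Sundays after the first → 121.

121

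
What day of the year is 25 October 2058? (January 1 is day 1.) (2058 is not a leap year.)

Days in months before October: 31 + 28 + 31 + 30 + 31 + 30 + 31 + 31 + 30 = 273.
Plus 25 days into October → day 298.

298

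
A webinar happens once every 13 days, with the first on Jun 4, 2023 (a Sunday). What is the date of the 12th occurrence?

The 12th occurrence is 11 intervals after the first: 11 × 13 = 143 days after Jun 4, 2023.
Jun has 30 days — 26 days to the end of Jun leaves 117.
Jul has 31 days (86 left).
Aug has 31 days (55 left).
Sep has 30 days (25 left).
25 days into Oct → Oct 25, 2023.

Oct 25, 2023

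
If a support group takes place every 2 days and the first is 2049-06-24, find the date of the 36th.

The 36th occurrence is 35 intervals after the first: 35 × 2 = 70 days after 2049-06-24.
June has 30 days — 6 days to the end of June leaves 64.
July has 31 days (33 left).
August has 31 days (2 left).
2 days into September → 2049-09-02.

2049-09-02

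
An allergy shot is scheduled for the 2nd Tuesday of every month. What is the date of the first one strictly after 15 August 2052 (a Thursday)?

August 2052 starts on a Thursday; its first Tuesday is the 6th, so the 2nd Tuesday is the 13th — 13 August 2052.
That is not after 15 August 2052, so look at September 2052.
September 2052 starts on a Sunday; its first Tuesday is the 3rd, so the 2nd Tuesday is the 10th — 10 September 2052.

10 September 2052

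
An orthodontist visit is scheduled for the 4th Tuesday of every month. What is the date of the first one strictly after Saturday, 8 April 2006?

25 April 2006

April 2006 starts on a Saturday; its first Tuesday is the 4th, so the 4th Tuesday is the 25th — 25 April 2006.
25 April 2006 is after 8 April 2006, so that is the next one.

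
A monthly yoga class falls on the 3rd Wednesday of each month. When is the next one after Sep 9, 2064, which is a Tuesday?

Sep 17, 2064

Sep 2064 starts on a Monday; its first Wednesday is the 3rd, so the 3rd Wednesday is the 17th — Sep 17, 2064.
Sep 17, 2064 is after Sep 9, 2064, so that is the next one.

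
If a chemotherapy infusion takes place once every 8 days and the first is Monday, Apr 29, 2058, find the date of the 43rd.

Mar 31, 2059

The 43rd occurrence is 42 intervals after the first: 42 × 8 = 336 days after Apr 29, 2058.
Apr has 30 days — 1 day to the end of Apr leaves 335.
May has 31 days (304 left).
Jun has 30 days (274 left).
Jul has 31 days (243 left).
Aug has 31 days (212 left).
Sep has 30 days (182 left).
Oct has 31 days (151 left).
Nov has 30 days (121 left).
Dec has 31 days (90 left).
Jan has 31 days (59 left).
Feb has 28 days (31 left).
31 days into Mar → Mar 31, 2059.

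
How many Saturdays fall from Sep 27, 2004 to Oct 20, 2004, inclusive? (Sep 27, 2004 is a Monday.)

3

Sep 27, 2004 is a Monday; the first Saturday on or after it is Oct 2, 2004 (5 days later).
From Oct 2, 2004 to Oct 20, 2004 is 20 − 2 = 18 days.
18 ÷ 7 = 2 full weeks with remainder 4, so 2 more Saturdays after the first → 3.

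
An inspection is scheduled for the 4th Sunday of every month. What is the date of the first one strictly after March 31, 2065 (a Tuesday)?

April 26, 2065

March 2065 starts on a Sunday; its first Sunday is the 1st, so the 4th Sunday is the 22nd — March 22, 2065.
That is not after March 31, 2065, so look at April 2065.
April 2065 starts on a Wednesday; its first Sunday is the 5th, so the 4th Sunday is the 26th — April 26, 2065.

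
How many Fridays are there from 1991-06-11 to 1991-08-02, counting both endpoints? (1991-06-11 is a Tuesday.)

1991-06-11 is a Tuesday; the first Friday on or after it is 1991-06-14 (3 days later).
From 1991-06-14 to 1991-08-02: 16 + 31 + 2 = 49 days (rest of June, July, August).
49 ÷ 7 = 7 full weeks with remainder 0, so 7 more Fridays after the first → 8.

8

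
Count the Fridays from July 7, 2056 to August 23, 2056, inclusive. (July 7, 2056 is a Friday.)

July 7, 2056 is a Friday; the first Friday on or after it is July 7, 2056.
From July 7, 2056 to August 23, 2056: 24 + 23 = 47 days (rest of July, August).
47 ÷ 7 = 6 full weeks with remainder 5, so 6 more Fridays after the first → 7.

7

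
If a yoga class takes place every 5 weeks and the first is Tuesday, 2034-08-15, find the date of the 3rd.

The 3rd occurrence is 2 intervals after the first: 2 × 35 = 70 days after 2034-08-15.
August has 31 days — 16 days to the end of August leaves 54.
September has 30 days (24 left).
24 days into October → 2034-10-24.

2034-10-24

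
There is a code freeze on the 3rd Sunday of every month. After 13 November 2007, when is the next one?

November 2007 starts on a Thursday; its first Sunday is the 4th, so the 3rd Sunday is the 18th — 18 November 2007.
18 November 2007 is after 13 November 2007, so that is the next one.

18 November 2007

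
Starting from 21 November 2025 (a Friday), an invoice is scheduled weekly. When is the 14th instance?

20 February 2026

The 14th occurrence is 13 intervals after the first: 13 × 7 = 91 days after 21 November 2025.
November has 30 days — 9 days to the end of November leaves 82.
December has 31 days (51 left).
January has 31 days (20 left).
20 days into February → 20 February 2026.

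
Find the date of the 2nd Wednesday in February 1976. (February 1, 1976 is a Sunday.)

February 11, 1976

February 1976 begins on a Sunday, so the first Wednesday is February 4 (3 days later).
The 2nd Wednesday is 1 weeks later: 4 + 7 = 11.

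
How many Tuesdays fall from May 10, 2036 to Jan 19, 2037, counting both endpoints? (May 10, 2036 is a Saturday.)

May 10, 2036 is a Saturday; the first Tuesday on or after it is May 13, 2036 (3 days later).
From May 13, 2036 to Jan 19, 2037: 18 + 30 + 31 + 31 + 30 + 31 + 30 + 31 + 19 = 251 days (rest of May, Jun, Jul, Aug, Sep, Oct, Nov, Dec, Jan).
251 ÷ 7 = 35 full weeks with remainder 6, so 35 more Tuesdays after the first → 36.

36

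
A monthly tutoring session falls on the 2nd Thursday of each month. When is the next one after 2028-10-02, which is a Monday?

2028-10-12

October 2028 starts on a Sunday; its first Thursday is the 5th, so the 2nd Thursday is the 12th — 2028-10-12.
2028-10-12 is after 2028-10-02, so that is the next one.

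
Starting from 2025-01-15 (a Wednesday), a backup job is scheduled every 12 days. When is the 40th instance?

2026-04-28

The 40th occurrence is 39 intervals after the first: 39 × 12 = 468 days after 2025-01-15.
January has 31 days — 16 days to the end of January leaves 452.
From end of January to end of 2025 is 334 days (118 left).
January has 31 days (87 left).
February has 28 days (59 left).
March has 31 days (28 left).
28 days into April → 2026-04-28.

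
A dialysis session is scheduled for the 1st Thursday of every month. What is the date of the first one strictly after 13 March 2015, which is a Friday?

2 April 2015

March 2015 starts on a Sunday, so its 1st Thursday is 5 March 2015 (4 days in).
That is not after 13 March 2015, so look at April 2015.
April 2015 starts on a Wednesday, so its 1st Thursday is 2 April 2015 (1 day in).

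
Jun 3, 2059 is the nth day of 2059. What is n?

Days in months before Jun: 31 + 28 + 31 + 30 + 31 = 151.
Plus 3 days into Jun → day 154.

154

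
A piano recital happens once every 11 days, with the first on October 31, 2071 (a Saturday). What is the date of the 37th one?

The 37th occurrence is 36 intervals after the first: 36 × 11 = 396 days after October 31, 2071.
October has 31 days — 0 days to the end of October leaves 396.
November has 30 days (366 left).
December has 31 days (335 left).
January has 31 days (304 left).
February has 29 days (275 left).
March has 31 days (244 left).
April has 30 days (214 left).
May has 31 days (183 left).
June has 30 days (153 left).
July has 31 days (122 left).
August has 31 days (91 left).
September has 30 days (61 left).
October has 31 days (30 left).
30 days into November → November 30, 2072.

November 30, 2072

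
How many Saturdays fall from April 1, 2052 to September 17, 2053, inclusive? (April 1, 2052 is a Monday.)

76

April 1, 2052 is a Monday; the first Saturday on or after it is April 6, 2052 (5 days later).
From April 6, 2052 to September 17, 2053: 269 + 260 = 529 days (rest of 2052, to September 17, 2053 in 2053).
529 ÷ 7 = 75 full weeks with remainder 4, so 75 more Saturdays after the first → 76.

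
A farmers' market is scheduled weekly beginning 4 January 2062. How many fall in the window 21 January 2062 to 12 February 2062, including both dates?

3

Occurrences land 7·i days after 4 January 2062 for i = 0, 1, 2, …
21 January 2062 is 17 days after the start; 17 ÷ 7 = 2 remainder 3; since the remainder is 3, round up to i = 3. First occurrence in the window: #4 on 25 January 2062 (3×7 = 21 days in).
12 February 2062 is 39 days after the start; 39 ÷ 7 = 5 remainder 4. Last occurrence in the window: #6 on 8 February 2062.
Occurrences #4 through #6: 3 in total.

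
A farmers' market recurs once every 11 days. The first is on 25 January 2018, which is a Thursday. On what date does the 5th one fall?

The 5th occurrence is 4 intervals after the first: 4 × 11 = 44 days after 25 January 2018.
January has 31 days — 6 days to the end of January leaves 38.
February has 28 days (10 left).
10 days into March → 10 March 2018.

10 March 2018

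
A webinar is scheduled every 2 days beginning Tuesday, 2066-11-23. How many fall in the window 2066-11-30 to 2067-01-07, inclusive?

Occurrences land 2·i days after 2066-11-23 for i = 0, 1, 2, …
2066-11-30 is 7 days after the start; 7 ÷ 2 = 3 remainder 1; since the remainder is 1, round up to i = 4. First occurrence in the window: #5 on 2066-12-01 (4×2 = 8 days in).
2067-01-07 is 45 days after the start; 45 ÷ 2 = 22 remainder 1. Last occurrence in the window: #23 on 2067-01-06.
Occurrences #5 through #23: 19 in total.

19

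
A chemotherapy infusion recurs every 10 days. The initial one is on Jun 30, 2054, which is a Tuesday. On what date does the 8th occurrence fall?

The 8th occurrence is 7 intervals after the first: 7 × 10 = 70 days after Jun 30, 2054.
Jun has 30 days — 0 days to the end of Jun leaves 70.
Jul has 31 days (39 left).
Aug has 31 days (8 left).
8 days into Sep → Sep 8, 2054.

Sep 8, 2054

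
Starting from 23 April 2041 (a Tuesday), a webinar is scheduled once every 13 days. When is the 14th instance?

9 October 2041

The 14th occurrence is 13 intervals after the first: 13 × 13 = 169 days after 23 April 2041.
April has 30 days — 7 days to the end of April leaves 162.
May has 31 days (131 left).
June has 30 days (101 left).
July has 31 days (70 left).
August has 31 days (39 left).
September has 30 days (9 left).
9 days into October → 9 October 2041.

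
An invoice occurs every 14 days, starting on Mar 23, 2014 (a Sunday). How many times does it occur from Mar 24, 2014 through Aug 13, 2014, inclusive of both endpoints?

10

Occurrences land 14·i days after Mar 23, 2014 for i = 0, 1, 2, …
Mar 24, 2014 is 1 day after the start; 1 ÷ 14 = 0 remainder 1; since the remainder is 1, round up to i = 1. First occurrence in the window: #2 on Apr 6, 2014 (1×14 = 14 days in).
Aug 13, 2014 is 143 days after the start; 143 ÷ 14 = 10 remainder 3. Last occurrence in the window: #11 on Aug 10, 2014.
Occurrences #2 through #11: 10 in total.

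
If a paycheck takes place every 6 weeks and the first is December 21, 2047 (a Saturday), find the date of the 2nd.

February 1, 2048

The 2nd occurrence is 1 interval after the first: 1 × 42 = 42 days after December 21, 2047.
December has 31 days — 10 days to the end of December leaves 32.
January has 31 days (1 left).
1 day into February → February 1, 2048.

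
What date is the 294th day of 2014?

2014-10-21

January has 31 days (294 − 31 = 263 remain).
February has 28 days (263 − 28 = 235 remain).
March has 31 days (235 − 31 = 204 remain).
April has 30 days (204 − 30 = 174 remain).
May has 31 days (174 − 31 = 143 remain).
June has 30 days (143 − 30 = 113 remain).
July has 31 days (113 − 31 = 82 remain).
August has 31 days (82 − 31 = 51 remain).
September has 30 days (51 − 30 = 21 remain).
21 into October → October 21.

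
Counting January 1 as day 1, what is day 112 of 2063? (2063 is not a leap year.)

Apr 22, 2063

Jan has 31 days (112 − 31 = 81 remain).
Feb has 28 days (81 − 28 = 53 remain).
Mar has 31 days (53 − 31 = 22 remain).
22 into Apr → Apr 22.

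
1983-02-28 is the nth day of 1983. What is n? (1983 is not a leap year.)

59

Days in months before February: 31 = 31.
Plus 28 days into February → day 59.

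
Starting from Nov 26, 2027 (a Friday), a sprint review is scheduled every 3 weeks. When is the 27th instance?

The 27th occurrence is 26 intervals after the first: 26 × 21 = 546 days after Nov 26, 2027.
Nov has 30 days — 4 days to the end of Nov leaves 542.
From end of Nov to end of 2027 is 31 days (511 left).
2028 has 366 days (145 left).
Jan has 31 days (114 left).
Feb has 28 days (86 left).
Mar has 31 days (55 left).
Apr has 30 days (25 left).
25 days into May → May 25, 2029.

May 25, 2029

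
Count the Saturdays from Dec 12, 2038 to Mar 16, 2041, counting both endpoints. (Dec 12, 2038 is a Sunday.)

Dec 12, 2038 is a Sunday; the first Saturday on or after it is Dec 18, 2038 (6 days later).
From Dec 18, 2038 to Mar 16, 2041: 13 + 365 + 366 + 75 = 819 days (rest of 2038, 2039, 2040, to Mar 16, 2041 in 2041).
819 ÷ 7 = 117 full weeks with remainder 0, so 117 more Saturdays after the first → 118.

118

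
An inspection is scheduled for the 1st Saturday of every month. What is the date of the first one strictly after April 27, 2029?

April 2029 starts on a Sunday, so its 1st Saturday is April 7, 2029 (6 days in).
That is not after April 27, 2029, so look at May 2029.
May 2029 starts on a Tuesday, so its 1st Saturday is May 5, 2029 (4 days in).

May 5, 2029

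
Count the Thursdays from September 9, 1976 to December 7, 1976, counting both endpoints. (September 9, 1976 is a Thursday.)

September 9, 1976 is a Thursday; the first Thursday on or after it is September 9, 1976.
From September 9, 1976 to December 7, 1976: 21 + 31 + 30 + 7 = 89 days (rest of September, October, November, December).
89 ÷ 7 = 12 full weeks with remainder 5, so 12 more Thursdays after the first → 13.

13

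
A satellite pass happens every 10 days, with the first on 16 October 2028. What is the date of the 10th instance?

The 10th occurrence is 9 intervals after the first: 9 × 10 = 90 days after 16 October 2028.
October has 31 days — 15 days to the end of October leaves 75.
November has 30 days (45 left).
December has 31 days (14 left).
14 days into January → 14 January 2029.

14 January 2029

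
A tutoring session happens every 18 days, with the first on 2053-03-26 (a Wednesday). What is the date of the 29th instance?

The 29th occurrence is 28 intervals after the first: 28 × 18 = 504 days after 2053-03-26.
March has 31 days — 5 days to the end of March leaves 499.
From end of March to end of 2053 is 275 days (224 left).
January has 31 days (193 left).
February has 28 days (165 left).
March has 31 days (134 left).
April has 30 days (104 left).
May has 31 days (73 left).
June has 30 days (43 left).
July has 31 days (12 left).
12 days into August → 2054-08-12.

2054-08-12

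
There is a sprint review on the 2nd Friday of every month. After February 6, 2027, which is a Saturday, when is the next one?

February 2027 starts on a Monday; its first Friday is the 5th, so the 2nd Friday is the 12th — February 12, 2027.
February 12, 2027 is after February 6, 2027, so that is the next one.

February 12, 2027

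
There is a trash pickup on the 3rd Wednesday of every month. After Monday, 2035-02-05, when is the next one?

February 2035 starts on a Thursday; its first Wednesday is the 7th, so the 3rd Wednesday is the 21st — 2035-02-21.
2035-02-21 is after 2035-02-05, so that is the next one.

2035-02-21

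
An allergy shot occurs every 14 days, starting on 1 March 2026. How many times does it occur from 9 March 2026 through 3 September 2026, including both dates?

Occurrences land 14·i days after 1 March 2026 for i = 0, 1, 2, …
9 March 2026 is 8 days after the start; 8 ÷ 14 = 0 remainder 8; since the remainder is 8, round up to i = 1. First occurrence in the window: #2 on 15 March 2026 (1×14 = 14 days in).
3 September 2026 is 186 days after the start; 186 ÷ 14 = 13 remainder 4. Last occurrence in the window: #14 on 30 August 2026.
Occurrences #2 through #14: 13 in total.

13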